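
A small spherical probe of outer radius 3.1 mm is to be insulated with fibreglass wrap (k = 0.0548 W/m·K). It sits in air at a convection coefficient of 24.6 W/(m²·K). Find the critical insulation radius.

For a sphere r_cr = 2k/h = 2×0.0548/24.6
r_cr = 4.46 mm; since the bare radius (3.1 mm) is below r_cr, adding a thin layer of insulation will *increase* heat loss.

r_cr ≈ 4.46 mm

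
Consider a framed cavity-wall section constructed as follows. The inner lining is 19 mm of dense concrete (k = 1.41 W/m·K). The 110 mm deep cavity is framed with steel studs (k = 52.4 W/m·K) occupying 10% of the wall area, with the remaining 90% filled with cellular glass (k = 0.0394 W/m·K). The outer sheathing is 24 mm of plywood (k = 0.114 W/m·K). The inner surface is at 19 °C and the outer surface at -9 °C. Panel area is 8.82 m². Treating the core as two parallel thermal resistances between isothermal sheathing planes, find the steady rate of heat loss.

Q ≈ 1010 W

Sheathing layers in series; stud and cavity paths in parallel between them.
R_inner = 0.019/(1.41×8.82) = 0.001528 K/W
R_stud  = 0.11/(52.4×0.1×8.82) = 0.00238 K/W
R_cav   = 0.11/(0.0394×0.9×8.82) = 0.3517 K/W
1/R_core = 1/R_stud + 1/R_cav → R_core = 0.002364 K/W
R_outer = 0.024/(0.114×8.82) = 0.02387 K/W
R_total = 0.02776 K/W
Q = ΔT/R_total = 28/0.02776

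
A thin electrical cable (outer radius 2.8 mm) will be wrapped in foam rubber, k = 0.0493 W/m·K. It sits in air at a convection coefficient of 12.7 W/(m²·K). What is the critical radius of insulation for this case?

r_cr ≈ 3.88 mm

For a cylinder r_cr = k/h = 0.0493/12.7
r_cr = 3.88 mm; since the bare radius (2.8 mm) is below r_cr, adding a thin layer of insulation will *increase* heat loss.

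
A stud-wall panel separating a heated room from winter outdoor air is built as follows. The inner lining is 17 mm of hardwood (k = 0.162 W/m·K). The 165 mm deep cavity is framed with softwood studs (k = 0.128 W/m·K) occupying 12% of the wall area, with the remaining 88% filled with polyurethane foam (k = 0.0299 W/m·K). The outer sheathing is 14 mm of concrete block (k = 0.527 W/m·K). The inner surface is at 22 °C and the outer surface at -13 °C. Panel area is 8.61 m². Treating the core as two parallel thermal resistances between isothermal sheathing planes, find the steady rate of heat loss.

Sheathing layers in series; stud and cavity paths in parallel between them.
R_inner = 0.017/(0.162×8.61) = 0.01219 K/W
R_stud  = 0.165/(0.128×0.12×8.61) = 1.248 K/W
R_cav   = 0.165/(0.0299×0.88×8.61) = 0.7283 K/W
1/R_core = 1/R_stud + 1/R_cav → R_core = 0.4599 K/W
R_outer = 0.014/(0.527×8.61) = 0.003085 K/W
R_total = 0.4751 K/W
Q = ΔT/R_total = 35/0.4751

Q ≈ 73.7 W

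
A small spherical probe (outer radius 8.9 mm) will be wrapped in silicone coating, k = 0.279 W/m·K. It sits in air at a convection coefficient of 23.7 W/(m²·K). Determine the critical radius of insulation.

r_cr ≈ 23.5 mm

For a sphere r_cr = 2k/h = 2×0.279/23.7
r_cr = 23.5 mm; since the bare radius (8.9 mm) is below r_cr, adding a thin layer of insulation will *increase* heat loss.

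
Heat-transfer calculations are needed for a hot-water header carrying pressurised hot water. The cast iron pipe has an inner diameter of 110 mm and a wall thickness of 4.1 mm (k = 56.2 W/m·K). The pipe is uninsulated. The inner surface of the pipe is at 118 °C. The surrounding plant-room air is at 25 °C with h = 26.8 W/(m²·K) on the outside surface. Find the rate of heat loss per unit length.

Radial resistances (cylindrical: R_cond = ln(r_o/r_i)/(2πkL), R_conv = 1/(h·2πrL)):
R_cast iron pipe wall = ln(59.1/55)/(2π×56.2×1) = 2.036×10^-4 K/W
R_outer film = 1/(h_o·2πr_oL) = 1/(26.8×2π×0.0591×1) = 0.1005 K/W
R_total = 0.1007 K/W
Q = ΔT/R_total = 93/0.1007

q′ ≈ 924 W/m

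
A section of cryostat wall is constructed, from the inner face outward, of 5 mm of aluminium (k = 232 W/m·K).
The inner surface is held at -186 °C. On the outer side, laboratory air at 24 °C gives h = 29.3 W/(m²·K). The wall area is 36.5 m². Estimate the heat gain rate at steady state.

Q ≈ 224000 W

Thermal resistances in series:
R_aluminium = L/(kA) = 0.005/(232×36.5) = 5.905×10^-7 K/W
R_outer film = 1/(h_o·A) = 1/(29.3×36.5) = 9.351×10^-4 K/W
R_total = 9.357×10^-4 K/W
Q = ΔT / R_total = 210 / 9.357×10^-4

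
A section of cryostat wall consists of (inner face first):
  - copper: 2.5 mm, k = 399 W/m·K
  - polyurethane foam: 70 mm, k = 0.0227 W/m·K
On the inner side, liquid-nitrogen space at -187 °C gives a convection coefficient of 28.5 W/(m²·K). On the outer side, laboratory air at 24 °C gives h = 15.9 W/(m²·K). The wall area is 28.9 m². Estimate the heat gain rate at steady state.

Model the wall as resistances in series:
R_inner film = 1/(h_i·A) = 1/(28.5×28.9) = 0.001214 K/W
R_copper = L/(kA) = 0.0025/(399×28.9) = 2.168×10^-7 K/W
R_polyurethane foam = L/(kA) = 0.07/(0.0227×28.9) = 0.1067 K/W
R_outer film = 1/(h_o·A) = 1/(15.9×28.9) = 0.002176 K/W
R_total = 0.1101 K/W
Q = ΔT / R_total = 211 / 0.1101

Q ≈ 1920 W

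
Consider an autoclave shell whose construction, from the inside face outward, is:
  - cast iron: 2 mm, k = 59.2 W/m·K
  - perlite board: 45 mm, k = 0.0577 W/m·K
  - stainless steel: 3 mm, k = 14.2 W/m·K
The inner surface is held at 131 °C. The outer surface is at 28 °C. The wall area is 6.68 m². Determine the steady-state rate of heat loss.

Q ≈ 882 W

Using the resistance-network approach (series):
R_cast iron = L/(kA) = 0.002/(59.2×6.68) = 5.057×10^-6 K/W
R_perlite board = L/(kA) = 0.045/(0.0577×6.68) = 0.1168 K/W
R_stainless steel = L/(kA) = 0.003/(14.2×6.68) = 3.163×10^-5 K/W
R_total = 0.1168 K/W
Q = ΔT / R_total = 103 / 0.1168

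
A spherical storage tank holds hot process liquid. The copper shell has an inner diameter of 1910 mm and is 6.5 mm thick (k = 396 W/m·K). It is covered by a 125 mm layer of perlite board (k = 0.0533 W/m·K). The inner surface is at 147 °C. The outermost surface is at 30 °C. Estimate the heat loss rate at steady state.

Q ≈ 655 W

Each spherical layer contributes R = (1/r_i − 1/r_o)/(4πk):
R_copper shell = (1/0.955 − 1/0.9615)/(4π×396) = 1.423×10^-6 K/W
R_perlite board = (1/0.9615 − 1/1.0865)/(4π×0.0533) = 0.1786 K/W
R_total = 0.1786 K/W
Q = ΔT/R_total = 117/0.1786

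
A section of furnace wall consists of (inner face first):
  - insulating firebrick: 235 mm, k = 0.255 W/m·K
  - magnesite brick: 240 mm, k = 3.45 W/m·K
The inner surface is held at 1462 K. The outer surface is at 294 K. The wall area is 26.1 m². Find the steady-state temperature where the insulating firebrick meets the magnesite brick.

T ≈ 376 K

Model the wall as resistances in series:
R_insulating firebrick = L/(kA) = 0.235/(0.255×26.1) = 0.03531 K/W
R_magnesite brick = L/(kA) = 0.24/(3.45×26.1) = 0.002665 K/W
R_total = 0.03797 K/W;  Q = ΔT/R_total = 1168/0.03797 = 30760 W
T_interface = T_inner − Q·ΣR(inner→interface) = 1462 − 30800×0.03531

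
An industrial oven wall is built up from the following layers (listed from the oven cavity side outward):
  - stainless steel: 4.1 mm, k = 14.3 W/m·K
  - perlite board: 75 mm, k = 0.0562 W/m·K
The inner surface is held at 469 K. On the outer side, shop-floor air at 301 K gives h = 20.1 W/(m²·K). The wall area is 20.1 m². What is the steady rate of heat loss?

Q ≈ 2440 W

Thermal resistances in series:
R_stainless steel = L/(kA) = 0.0041/(14.3×20.1) = 1.426×10^-5 K/W
R_perlite board = L/(kA) = 0.075/(0.0562×20.1) = 0.06639 K/W
R_outer film = 1/(h_o·A) = 1/(20.1×20.1) = 0.002475 K/W
R_total = 0.06888 K/W
Q = ΔT / R_total = 168 / 0.06888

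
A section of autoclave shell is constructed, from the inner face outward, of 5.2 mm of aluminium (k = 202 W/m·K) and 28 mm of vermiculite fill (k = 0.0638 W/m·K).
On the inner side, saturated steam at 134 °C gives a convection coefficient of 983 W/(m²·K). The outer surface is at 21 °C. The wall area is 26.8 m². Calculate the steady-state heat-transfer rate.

Q ≈ 6880 W

Series thermal resistances:
R_inner film = 1/(h_i·A) = 1/(983×26.8) = 3.796×10^-5 K/W
R_aluminium = L/(kA) = 0.0052/(202×26.8) = 9.605×10^-7 K/W
R_vermiculite fill = L/(kA) = 0.028/(0.0638×26.8) = 0.01638 K/W
R_total = 0.01641 K/W
Q = ΔT / R_total = 113 / 0.01641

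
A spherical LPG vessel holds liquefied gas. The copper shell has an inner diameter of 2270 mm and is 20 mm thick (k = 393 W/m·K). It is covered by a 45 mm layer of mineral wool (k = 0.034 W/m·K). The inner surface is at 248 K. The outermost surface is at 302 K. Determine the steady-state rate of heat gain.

Q ≈ 711 W

Each spherical layer contributes R = (1/r_i − 1/r_o)/(4πk):
R_copper shell = (1/1.135 − 1/1.155)/(4π×393) = 3.089×10^-6 K/W
R_mineral wool = (1/1.155 − 1/1.2)/(4π×0.034) = 0.07599 K/W
R_total = 0.07599 K/W
Q = ΔT/R_total = 54/0.07599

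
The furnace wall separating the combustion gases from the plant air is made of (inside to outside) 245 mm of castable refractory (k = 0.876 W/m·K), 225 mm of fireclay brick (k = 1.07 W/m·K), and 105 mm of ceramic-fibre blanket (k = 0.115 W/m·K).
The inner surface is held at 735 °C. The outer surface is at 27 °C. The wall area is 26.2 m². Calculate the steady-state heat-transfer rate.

Q ≈ 13200 W

Series thermal resistances:
R_castable refractory = L/(kA) = 0.245/(0.876×26.2) = 0.01067 K/W
R_fireclay brick = L/(kA) = 0.225/(1.07×26.2) = 0.008026 K/W
R_ceramic-fibre blanket = L/(kA) = 0.105/(0.115×26.2) = 0.03485 K/W
R_total = 0.05355 K/W
Q = ΔT / R_total = 708 / 0.05355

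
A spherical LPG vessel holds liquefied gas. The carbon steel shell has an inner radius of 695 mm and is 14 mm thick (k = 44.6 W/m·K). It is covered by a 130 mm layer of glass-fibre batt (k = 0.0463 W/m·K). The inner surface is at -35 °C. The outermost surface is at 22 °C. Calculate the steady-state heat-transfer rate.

Q ≈ 152 W

Each spherical layer contributes R = (1/r_i − 1/r_o)/(4πk):
R_carbon steel shell = (1/0.695 − 1/0.709)/(4π×44.6) = 5.069×10^-5 K/W
R_glass-fibre batt = (1/0.709 − 1/0.839)/(4π×0.0463) = 0.3756 K/W
R_total = 0.3757 K/W
Q = ΔT/R_total = 57/0.3757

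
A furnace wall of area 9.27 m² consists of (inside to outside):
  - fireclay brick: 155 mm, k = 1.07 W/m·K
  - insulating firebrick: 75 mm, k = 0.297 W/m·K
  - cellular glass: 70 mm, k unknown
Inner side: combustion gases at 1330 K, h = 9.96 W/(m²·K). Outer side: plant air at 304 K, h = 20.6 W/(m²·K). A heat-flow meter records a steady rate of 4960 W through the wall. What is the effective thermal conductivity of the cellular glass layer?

Model the wall as resistances in series:
R_inner film = 1/(h_i·A) = 1/(9.96×9.27) = 0.01083 K/W
R_fireclay brick = L/(kA) = 0.155/(1.07×9.27) = 0.01563 K/W
R_insulating firebrick = L/(kA) = 0.075/(0.297×9.27) = 0.02724 K/W
R_outer film = 1/(h_o·A) = 1/(20.6×9.27) = 0.005237 K/W
Sum of known resistances R_other = 0.05894 K/W
Total R = ΔT/Q = 1026/4960 = 0.2069 K/W
R_cellular glass = R_total − R_other = 0.1479 K/W
k = L/(R·A) = 0.07/(0.1479×9.27)

k ≈ 0.051 W/(m·K)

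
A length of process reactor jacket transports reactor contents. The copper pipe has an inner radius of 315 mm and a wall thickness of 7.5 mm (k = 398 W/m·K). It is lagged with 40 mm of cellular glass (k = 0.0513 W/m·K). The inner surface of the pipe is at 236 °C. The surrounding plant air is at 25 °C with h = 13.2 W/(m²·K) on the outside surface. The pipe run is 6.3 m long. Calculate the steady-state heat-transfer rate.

Q ≈ 3360 W

Radial resistances (cylindrical: R_cond = ln(r_o/r_i)/(2πkL), R_conv = 1/(h·2πrL)):
R_copper pipe wall = ln(322.5/315)/(2π×398×6.3) = 1.494×10^-6 K/W
R_cellular glass = ln(362.5/322.5)/(2π×0.0513×6.3) = 0.05758 K/W
R_outer film = 1/(h_o·2πr_oL) = 1/(13.2×2π×0.3625×6.3) = 0.00528 K/W
R_total = 0.06286 K/W
Q = ΔT/R_total = 211/0.06286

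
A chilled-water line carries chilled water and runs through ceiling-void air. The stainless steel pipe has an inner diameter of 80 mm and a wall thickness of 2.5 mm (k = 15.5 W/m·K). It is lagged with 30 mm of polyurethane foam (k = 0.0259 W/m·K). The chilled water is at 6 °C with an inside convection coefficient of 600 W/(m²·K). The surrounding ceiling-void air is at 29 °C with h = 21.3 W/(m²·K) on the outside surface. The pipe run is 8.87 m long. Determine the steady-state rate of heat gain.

Q ≈ 60.1 W

Cylindrical conduction, so R = ln(r₂/r₁)/(2πkL) per layer, in series:
R_inner film = 1/(h_i·2πr₁L) = 1/(600×2π×0.04×8.87) = 7.476×10^-4 K/W
R_stainless steel pipe wall = ln(42.5/40)/(2π×15.5×8.87) = 7.018×10^-5 K/W
R_polyurethane foam = ln(72.5/42.5)/(2π×0.0259×8.87) = 0.37 K/W
R_outer film = 1/(h_o·2πr_oL) = 1/(21.3×2π×0.0725×8.87) = 0.01162 K/W
R_total = 0.3824 K/W
Q = ΔT/R_total = 23/0.3824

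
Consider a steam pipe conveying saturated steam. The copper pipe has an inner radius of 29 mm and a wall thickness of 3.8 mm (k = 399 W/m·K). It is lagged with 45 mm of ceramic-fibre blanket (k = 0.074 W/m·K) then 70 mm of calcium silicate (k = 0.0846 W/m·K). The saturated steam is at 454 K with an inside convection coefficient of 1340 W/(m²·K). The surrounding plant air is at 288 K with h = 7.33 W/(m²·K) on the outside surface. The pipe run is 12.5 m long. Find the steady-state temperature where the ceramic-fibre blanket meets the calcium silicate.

T ≈ 358 K

Treating each annulus and film as a series resistance:
R_inner film = 1/(h_i·2πr₁L) = 1/(1340×2π×0.029×12.5) = 3.276×10^-4 K/W
R_copper pipe wall = ln(32.8/29)/(2π×399×12.5) = 3.929×10^-6 K/W
R_ceramic-fibre blanket = ln(77.8/32.8)/(2π×0.074×12.5) = 0.1486 K/W
R_calcium silicate = ln(147.8/77.8)/(2π×0.0846×12.5) = 0.09658 K/W
R_outer film = 1/(h_o·2πr_oL) = 1/(7.33×2π×0.1478×12.5) = 0.01175 K/W
R_total = 0.2573 K/W
Q = ΔT/R_total = 166/0.2573
Q = 645 W
T_interface = T_inner − Q·ΣR(inner→interface) = 454 − 645×0.1489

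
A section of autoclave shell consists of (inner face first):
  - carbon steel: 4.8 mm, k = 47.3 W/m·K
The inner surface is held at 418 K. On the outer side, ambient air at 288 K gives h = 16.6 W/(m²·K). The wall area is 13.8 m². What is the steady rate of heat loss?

Thermal resistances in series:
R_carbon steel = L/(kA) = 0.0048/(47.3×13.8) = 7.354×10^-6 K/W
R_outer film = 1/(h_o·A) = 1/(16.6×13.8) = 0.004365 K/W
R_total = 0.004373 K/W
Q = ΔT / R_total = 130 / 0.004373

Q ≈ 29700 W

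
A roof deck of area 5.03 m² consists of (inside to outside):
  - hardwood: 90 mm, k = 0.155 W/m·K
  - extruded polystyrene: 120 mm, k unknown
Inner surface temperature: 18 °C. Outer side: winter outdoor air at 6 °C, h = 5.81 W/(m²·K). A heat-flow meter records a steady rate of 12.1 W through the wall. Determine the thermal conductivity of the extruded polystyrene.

k ≈ 0.0283 W/(m·K)

Series thermal resistances:
R_hardwood = L/(kA) = 0.09/(0.155×5.03) = 0.1154 K/W
R_outer film = 1/(h_o·A) = 1/(5.81×5.03) = 0.03422 K/W
Sum of known resistances R_other = 0.1497 K/W
Total R = ΔT/Q = 12/12.1 = 0.9917 K/W
R_extruded polystyrene = R_total − R_other = 0.8421 K/W
k = L/(R·A) = 0.12/(0.8421×5.03)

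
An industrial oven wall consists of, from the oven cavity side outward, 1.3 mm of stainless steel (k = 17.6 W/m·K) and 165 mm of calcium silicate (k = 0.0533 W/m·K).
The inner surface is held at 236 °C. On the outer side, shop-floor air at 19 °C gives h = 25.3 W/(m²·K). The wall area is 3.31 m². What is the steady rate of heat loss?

Q ≈ 229 W

Using the resistance-network approach (series):
R_stainless steel = L/(kA) = 0.0013/(17.6×3.31) = 2.232×10^-5 K/W
R_calcium silicate = L/(kA) = 0.165/(0.0533×3.31) = 0.9353 K/W
R_outer film = 1/(h_o·A) = 1/(25.3×3.31) = 0.01194 K/W
R_total = 0.9472 K/W
Q = ΔT / R_total = 217 / 0.9472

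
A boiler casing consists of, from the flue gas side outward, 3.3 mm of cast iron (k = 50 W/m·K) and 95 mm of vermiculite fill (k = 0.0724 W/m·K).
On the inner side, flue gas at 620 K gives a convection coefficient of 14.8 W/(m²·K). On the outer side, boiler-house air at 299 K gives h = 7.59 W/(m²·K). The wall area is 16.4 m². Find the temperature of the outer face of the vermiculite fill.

Series thermal resistances:
R_inner film = 1/(h_i·A) = 1/(14.8×16.4) = 0.00412 K/W
R_cast iron = L/(kA) = 0.0033/(50×16.4) = 4.024×10^-6 K/W
R_vermiculite fill = L/(kA) = 0.095/(0.0724×16.4) = 0.08001 K/W
R_outer film = 1/(h_o·A) = 1/(7.59×16.4) = 0.008034 K/W
R_total = 0.09217 K/W;  Q = ΔT/R_total = 321/0.09217 = 3483 W
T_interface = T_inner − Q·ΣR(inner→interface) = 620 − 3480×0.08413

T ≈ 327 K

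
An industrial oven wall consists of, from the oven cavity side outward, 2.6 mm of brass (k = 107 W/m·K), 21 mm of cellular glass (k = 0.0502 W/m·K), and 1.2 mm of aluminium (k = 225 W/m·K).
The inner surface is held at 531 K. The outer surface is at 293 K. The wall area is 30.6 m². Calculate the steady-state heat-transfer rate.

Q ≈ 17400 W

Model the wall as resistances in series:
R_brass = L/(kA) = 0.0026/(107×30.6) = 7.941×10^-7 K/W
R_cellular glass = L/(kA) = 0.021/(0.0502×30.6) = 0.01367 K/W
R_aluminium = L/(kA) = 0.0012/(225×30.6) = 1.743×10^-7 K/W
R_total = 0.01367 K/W
Q = ΔT / R_total = 238 / 0.01367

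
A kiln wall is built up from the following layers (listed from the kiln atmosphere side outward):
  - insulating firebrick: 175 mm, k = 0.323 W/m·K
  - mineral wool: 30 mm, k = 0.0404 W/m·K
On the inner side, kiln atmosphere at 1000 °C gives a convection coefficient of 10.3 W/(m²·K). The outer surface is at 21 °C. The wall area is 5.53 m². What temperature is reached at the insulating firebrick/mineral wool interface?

Using the resistance-network approach (series):
R_inner film = 1/(h_i·A) = 1/(10.3×5.53) = 0.01756 K/W
R_insulating firebrick = L/(kA) = 0.175/(0.323×5.53) = 0.09797 K/W
R_mineral wool = L/(kA) = 0.03/(0.0404×5.53) = 0.1343 K/W
R_total = 0.2498 K/W;  Q = ΔT/R_total = 979/0.2498 = 3919 W
T_interface = T_inner − Q·ΣR(inner→interface) = 1000 − 3920×0.1155

T ≈ 547 °C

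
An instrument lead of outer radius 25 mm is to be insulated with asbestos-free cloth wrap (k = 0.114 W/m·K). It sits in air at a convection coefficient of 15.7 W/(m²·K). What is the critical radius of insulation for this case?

For a cylinder r_cr = k/h = 0.114/15.7
r_cr = 7.26 mm; since the bare radius (25 mm) is above r_cr, any added insulation will reduce heat loss.

r_cr ≈ 7.26 mm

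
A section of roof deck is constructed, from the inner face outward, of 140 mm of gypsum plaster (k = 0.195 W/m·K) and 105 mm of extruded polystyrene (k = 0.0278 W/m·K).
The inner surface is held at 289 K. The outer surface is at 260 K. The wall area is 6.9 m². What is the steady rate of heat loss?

Series thermal resistances:
R_gypsum plaster = L/(kA) = 0.14/(0.195×6.9) = 0.1041 K/W
R_extruded polystyrene = L/(kA) = 0.105/(0.0278×6.9) = 0.5474 K/W
R_total = 0.6514 K/W
Q = ΔT / R_total = 29 / 0.6514

Q ≈ 44.5 W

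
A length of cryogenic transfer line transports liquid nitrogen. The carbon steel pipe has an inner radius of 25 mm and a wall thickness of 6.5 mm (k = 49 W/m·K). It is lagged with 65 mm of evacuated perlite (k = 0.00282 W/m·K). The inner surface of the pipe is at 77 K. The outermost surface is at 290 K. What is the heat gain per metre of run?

q′ ≈ 3.37 W/m

For a radial system each layer contributes R = ln(r_out/r_in)/(2πkL); films add R = 1/(hA).
R_carbon steel pipe wall = ln(31.5/25)/(2π×49×1) = 7.507×10^-4 K/W
R_evacuated perlite = ln(96.5/31.5)/(2π×0.00282×1) = 63.19 K/W
R_total = 63.19 K/W
Q = ΔT/R_total = 213/63.19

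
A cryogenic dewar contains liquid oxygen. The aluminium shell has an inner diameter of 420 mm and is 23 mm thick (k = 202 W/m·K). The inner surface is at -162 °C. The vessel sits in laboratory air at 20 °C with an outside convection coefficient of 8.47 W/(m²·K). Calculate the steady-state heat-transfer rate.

Radial (spherical) resistances in series:
R_aluminium shell = (1/0.21 − 1/0.233)/(4π×202) = 1.852×10^-4 K/W
R_outer film = 1/(h·4πr_o²) = 1/(8.47×4π×0.233²) = 0.1731 K/W
R_total = 0.1732 K/W
Q = ΔT/R_total = 182/0.1732

Q ≈ 1050 W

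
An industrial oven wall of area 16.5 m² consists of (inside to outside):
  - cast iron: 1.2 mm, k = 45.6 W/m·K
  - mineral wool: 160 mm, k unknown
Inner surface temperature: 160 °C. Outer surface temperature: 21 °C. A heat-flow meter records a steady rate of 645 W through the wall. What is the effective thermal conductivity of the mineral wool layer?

Thermal resistances in series:
R_cast iron = L/(kA) = 0.0012/(45.6×16.5) = 1.595×10^-6 K/W
Sum of known resistances R_other = 1.595×10^-6 K/W
Total R = ΔT/Q = 139/645 = 0.2155 K/W
R_mineral wool = R_total − R_other = 0.2155 K/W
k = L/(R·A) = 0.16/(0.2155×16.5)

k ≈ 0.045 W/(m·K)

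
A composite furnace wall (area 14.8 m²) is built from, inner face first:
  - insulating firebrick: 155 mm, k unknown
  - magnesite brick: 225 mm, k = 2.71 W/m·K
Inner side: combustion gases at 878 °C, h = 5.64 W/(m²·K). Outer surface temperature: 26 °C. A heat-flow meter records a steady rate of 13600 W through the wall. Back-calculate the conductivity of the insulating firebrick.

Using the resistance-network approach (series):
R_inner film = 1/(h_i·A) = 1/(5.64×14.8) = 0.01198 K/W
R_magnesite brick = L/(kA) = 0.225/(2.71×14.8) = 0.00561 K/W
Sum of known resistances R_other = 0.01759 K/W
Total R = ΔT/Q = 852/13600 = 0.06265 K/W
R_insulating firebrick = R_total − R_other = 0.04506 K/W
k = L/(R·A) = 0.155/(0.04506×14.8)

k ≈ 0.232 W/(m·K)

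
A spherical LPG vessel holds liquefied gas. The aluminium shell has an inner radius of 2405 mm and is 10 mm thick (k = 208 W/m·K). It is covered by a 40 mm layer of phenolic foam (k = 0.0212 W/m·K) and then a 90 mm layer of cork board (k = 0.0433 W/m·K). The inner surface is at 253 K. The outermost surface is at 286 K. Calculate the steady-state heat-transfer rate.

Q ≈ 637 W

Each spherical layer contributes R = (1/r_i − 1/r_o)/(4πk):
R_aluminium shell = (1/2.405 − 1/2.415)/(4π×208) = 6.587×10^-7 K/W
R_phenolic foam = (1/2.415 − 1/2.455)/(4π×0.0212) = 0.02532 K/W
R_cork board = (1/2.455 − 1/2.545)/(4π×0.0433) = 0.02647 K/W
R_total = 0.0518 K/W
Q = ΔT/R_total = 33/0.0518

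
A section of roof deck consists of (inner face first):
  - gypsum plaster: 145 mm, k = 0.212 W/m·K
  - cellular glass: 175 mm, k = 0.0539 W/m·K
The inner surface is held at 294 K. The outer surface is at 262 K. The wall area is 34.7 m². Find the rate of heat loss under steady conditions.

Treating each layer as a thermal resistance in series:
R_gypsum plaster = L/(kA) = 0.145/(0.212×34.7) = 0.01971 K/W
R_cellular glass = L/(kA) = 0.175/(0.0539×34.7) = 0.09357 K/W
R_total = 0.1133 K/W
Q = ΔT / R_total = 32 / 0.1133

Q ≈ 282 W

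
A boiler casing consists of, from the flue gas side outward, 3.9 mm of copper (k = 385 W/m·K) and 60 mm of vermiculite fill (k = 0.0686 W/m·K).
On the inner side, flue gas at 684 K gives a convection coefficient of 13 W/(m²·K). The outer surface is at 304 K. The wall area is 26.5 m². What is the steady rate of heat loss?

Thermal resistances in series:
R_inner film = 1/(h_i·A) = 1/(13×26.5) = 0.002903 K/W
R_copper = L/(kA) = 0.0039/(385×26.5) = 3.823×10^-7 K/W
R_vermiculite fill = L/(kA) = 0.06/(0.0686×26.5) = 0.03301 K/W
R_total = 0.03591 K/W
Q = ΔT / R_total = 380 / 0.03591

Q ≈ 10600 W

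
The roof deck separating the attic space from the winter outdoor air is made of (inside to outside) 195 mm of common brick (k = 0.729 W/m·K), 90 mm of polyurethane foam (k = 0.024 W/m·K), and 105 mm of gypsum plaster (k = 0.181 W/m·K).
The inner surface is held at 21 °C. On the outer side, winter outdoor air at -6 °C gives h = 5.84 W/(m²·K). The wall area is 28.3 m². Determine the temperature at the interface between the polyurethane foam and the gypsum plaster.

T ≈ -1.75 °C

Thermal resistances in series:
R_common brick = L/(kA) = 0.195/(0.729×28.3) = 0.009452 K/W
R_polyurethane foam = L/(kA) = 0.09/(0.024×28.3) = 0.1325 K/W
R_gypsum plaster = L/(kA) = 0.105/(0.181×28.3) = 0.0205 K/W
R_outer film = 1/(h_o·A) = 1/(5.84×28.3) = 0.006051 K/W
R_total = 0.1685 K/W;  Q = ΔT/R_total = 27/0.1685 = 160.2 W
T_interface = T_inner − Q·ΣR(inner→interface) = 21 − 160×0.142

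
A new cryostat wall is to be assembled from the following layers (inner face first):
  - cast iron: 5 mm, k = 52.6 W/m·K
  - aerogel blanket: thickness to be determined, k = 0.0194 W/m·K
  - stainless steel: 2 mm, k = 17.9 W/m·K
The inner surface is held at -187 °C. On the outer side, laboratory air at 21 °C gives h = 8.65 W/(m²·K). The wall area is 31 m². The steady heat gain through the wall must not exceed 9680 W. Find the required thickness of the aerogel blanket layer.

Thermal resistances in series:
R_cast iron = L/(kA) = 0.005/(52.6×31) = 3.066×10^-6 K/W
R_stainless steel = L/(kA) = 0.002/(17.9×31) = 3.604×10^-6 K/W
R_outer film = 1/(h_o·A) = 1/(8.65×31) = 0.003729 K/W
Sum of the known resistances R_other = 0.003736 K/W
Required total resistance R_tot = ΔT/Q_allow = 208/9680 = 0.02149 K/W
R_aerogel blanket = R_tot − R_other = 0.01775 K/W
L = R·k·A = 0.01775×0.0194×31

L ≈ 10.7 mm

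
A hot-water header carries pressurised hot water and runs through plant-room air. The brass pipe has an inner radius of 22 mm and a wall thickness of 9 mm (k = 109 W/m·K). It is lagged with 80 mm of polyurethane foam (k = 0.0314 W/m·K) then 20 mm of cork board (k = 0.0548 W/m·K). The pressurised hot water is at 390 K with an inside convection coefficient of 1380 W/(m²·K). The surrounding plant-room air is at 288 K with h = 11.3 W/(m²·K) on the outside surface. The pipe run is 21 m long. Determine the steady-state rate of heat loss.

Q ≈ 303 W

For a radial system each layer contributes R = ln(r_out/r_in)/(2πkL); films add R = 1/(hA).
R_inner film = 1/(h_i·2πr₁L) = 1/(1380×2π×0.022×21) = 2.496×10^-4 K/W
R_brass pipe wall = ln(31/22)/(2π×109×21) = 2.385×10^-5 K/W
R_polyurethane foam = ln(111/31)/(2π×0.0314×21) = 0.3079 K/W
R_cork board = ln(131/111)/(2π×0.0548×21) = 0.02291 K/W
R_outer film = 1/(h_o·2πr_oL) = 1/(11.3×2π×0.131×21) = 0.00512 K/W
R_total = 0.3362 K/W
Q = ΔT/R_total = 102/0.3362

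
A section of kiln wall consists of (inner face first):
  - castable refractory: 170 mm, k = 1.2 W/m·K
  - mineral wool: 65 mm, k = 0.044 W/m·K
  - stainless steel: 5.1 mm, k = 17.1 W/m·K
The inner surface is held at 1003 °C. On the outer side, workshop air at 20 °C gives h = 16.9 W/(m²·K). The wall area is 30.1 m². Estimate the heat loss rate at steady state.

Series thermal resistances:
R_castable refractory = L/(kA) = 0.17/(1.2×30.1) = 0.004707 K/W
R_mineral wool = L/(kA) = 0.065/(0.044×30.1) = 0.04908 K/W
R_stainless steel = L/(kA) = 0.0051/(17.1×30.1) = 9.908×10^-6 K/W
R_outer film = 1/(h_o·A) = 1/(16.9×30.1) = 0.001966 K/W
R_total = 0.05576 K/W
Q = ΔT / R_total = 983 / 0.05576

Q ≈ 17600 W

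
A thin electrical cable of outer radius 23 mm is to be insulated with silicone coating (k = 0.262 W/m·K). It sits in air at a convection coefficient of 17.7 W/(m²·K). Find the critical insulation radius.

r_cr ≈ 14.8 mm

For a cylinder r_cr = k/h = 0.262/17.7
r_cr = 14.8 mm; since the bare radius (23 mm) is above r_cr, any added insulation will reduce heat loss.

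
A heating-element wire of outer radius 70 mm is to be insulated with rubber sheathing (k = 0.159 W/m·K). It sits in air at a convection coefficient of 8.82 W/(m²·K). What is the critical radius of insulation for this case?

r_cr ≈ 18 mm

For a cylinder r_cr = k/h = 0.159/8.82
r_cr = 18 mm; since the bare radius (70 mm) is above r_cr, any added insulation will reduce heat loss.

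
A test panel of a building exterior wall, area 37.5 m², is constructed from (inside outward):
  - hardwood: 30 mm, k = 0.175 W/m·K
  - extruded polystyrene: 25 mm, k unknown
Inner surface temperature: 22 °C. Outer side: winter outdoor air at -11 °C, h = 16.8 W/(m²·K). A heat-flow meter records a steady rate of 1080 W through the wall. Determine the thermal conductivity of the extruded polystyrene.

k ≈ 0.0273 W/(m·K)

Using the resistance-network approach (series):
R_hardwood = L/(kA) = 0.03/(0.175×37.5) = 0.004571 K/W
R_outer film = 1/(h_o·A) = 1/(16.8×37.5) = 0.001587 K/W
Sum of known resistances R_other = 0.006159 K/W
Total R = ΔT/Q = 33/1080 = 0.03056 K/W
R_extruded polystyrene = R_total − R_other = 0.0244 K/W
k = L/(R·A) = 0.025/(0.0244×37.5)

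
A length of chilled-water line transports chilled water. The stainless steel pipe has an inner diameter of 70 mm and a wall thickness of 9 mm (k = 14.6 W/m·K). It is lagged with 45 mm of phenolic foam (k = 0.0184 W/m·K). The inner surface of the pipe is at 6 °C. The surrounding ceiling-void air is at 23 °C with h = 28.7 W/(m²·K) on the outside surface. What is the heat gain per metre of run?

Cylindrical conduction, so R = ln(r₂/r₁)/(2πkL) per layer, in series:
R_stainless steel pipe wall = ln(44/35)/(2π×14.6×1) = 0.002495 K/W
R_phenolic foam = ln(89/44)/(2π×0.0184×1) = 6.093 K/W
R_outer film = 1/(h_o·2πr_oL) = 1/(28.7×2π×0.089×1) = 0.06231 K/W
R_total = 6.158 K/W
Q = ΔT/R_total = 17/6.158

q′ ≈ 2.76 W/m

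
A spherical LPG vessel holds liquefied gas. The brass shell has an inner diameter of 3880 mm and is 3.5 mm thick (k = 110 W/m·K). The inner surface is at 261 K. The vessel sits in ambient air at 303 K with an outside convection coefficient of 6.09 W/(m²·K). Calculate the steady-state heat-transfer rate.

For a spherical shell R = (1/r₁ − 1/r₂)/(4πk); film R = 1/(h·4πr²). In series:
R_brass shell = (1/1.94 − 1/1.9435)/(4π×110) = 6.716×10^-7 K/W
R_outer film = 1/(h·4πr_o²) = 1/(6.09×4π×1.9435²) = 0.003459 K/W
R_total = 0.00346 K/W
Q = ΔT/R_total = 42/0.00346

Q ≈ 12100 W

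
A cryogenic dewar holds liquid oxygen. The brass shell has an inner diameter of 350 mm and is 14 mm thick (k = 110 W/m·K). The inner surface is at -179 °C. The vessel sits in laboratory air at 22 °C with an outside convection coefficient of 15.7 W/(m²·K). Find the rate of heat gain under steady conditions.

Each spherical layer contributes R = (1/r_i − 1/r_o)/(4πk):
R_brass shell = (1/0.175 − 1/0.189)/(4π×110) = 3.062×10^-4 K/W
R_outer film = 1/(h·4πr_o²) = 1/(15.7×4π×0.189²) = 0.1419 K/W
R_total = 0.1422 K/W
Q = ΔT/R_total = 201/0.1422

Q ≈ 1410 W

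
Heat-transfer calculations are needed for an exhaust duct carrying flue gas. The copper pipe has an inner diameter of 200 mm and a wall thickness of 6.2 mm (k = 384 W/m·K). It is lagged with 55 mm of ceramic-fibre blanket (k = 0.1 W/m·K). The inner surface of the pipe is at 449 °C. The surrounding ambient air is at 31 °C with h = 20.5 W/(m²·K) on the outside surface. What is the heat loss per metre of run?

q′ ≈ 587 W/m

For a radial system each layer contributes R = ln(r_out/r_in)/(2πkL); films add R = 1/(hA).
R_copper pipe wall = ln(106.2/100)/(2π×384×1) = 2.493×10^-5 K/W
R_ceramic-fibre blanket = ln(161.2/106.2)/(2π×0.1×1) = 0.6642 K/W
R_outer film = 1/(h_o·2πr_oL) = 1/(20.5×2π×0.1612×1) = 0.04816 K/W
R_total = 0.7124 K/W
Q = ΔT/R_total = 418/0.7124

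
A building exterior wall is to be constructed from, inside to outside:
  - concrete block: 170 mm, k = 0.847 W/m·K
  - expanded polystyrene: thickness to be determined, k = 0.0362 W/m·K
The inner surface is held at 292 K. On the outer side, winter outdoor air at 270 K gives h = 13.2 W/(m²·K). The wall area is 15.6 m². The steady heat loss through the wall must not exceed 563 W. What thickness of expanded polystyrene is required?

L ≈ 12.1 mm

Series thermal resistances:
R_concrete block = L/(kA) = 0.17/(0.847×15.6) = 0.01287 K/W
R_outer film = 1/(h_o·A) = 1/(13.2×15.6) = 0.004856 K/W
Sum of the known resistances R_other = 0.01772 K/W
Required total resistance R_tot = ΔT/Q_allow = 22/563 = 0.03908 K/W
R_expanded polystyrene = R_tot − R_other = 0.02135 K/W
L = R·k·A = 0.02135×0.0362×15.6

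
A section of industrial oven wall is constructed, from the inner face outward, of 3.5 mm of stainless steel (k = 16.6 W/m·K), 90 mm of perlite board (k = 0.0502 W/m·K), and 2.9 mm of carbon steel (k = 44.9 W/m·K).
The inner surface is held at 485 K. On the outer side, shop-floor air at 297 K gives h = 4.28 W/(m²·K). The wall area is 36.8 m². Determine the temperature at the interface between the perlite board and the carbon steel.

T ≈ 319 K

Thermal resistances in series:
R_stainless steel = L/(kA) = 0.0035/(16.6×36.8) = 5.729×10^-6 K/W
R_perlite board = L/(kA) = 0.09/(0.0502×36.8) = 0.04872 K/W
R_carbon steel = L/(kA) = 0.0029/(44.9×36.8) = 1.755×10^-6 K/W
R_outer film = 1/(h_o·A) = 1/(4.28×36.8) = 0.006349 K/W
R_total = 0.05507 K/W;  Q = ΔT/R_total = 188/0.05507 = 3414 W
T_interface = T_inner − Q·ΣR(inner→interface) = 485 − 3410×0.04872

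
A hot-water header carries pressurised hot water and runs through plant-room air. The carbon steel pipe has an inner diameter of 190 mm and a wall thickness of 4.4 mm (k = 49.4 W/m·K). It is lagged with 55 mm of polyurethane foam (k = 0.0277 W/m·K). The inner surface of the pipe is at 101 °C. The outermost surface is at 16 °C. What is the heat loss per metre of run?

q′ ≈ 33.6 W/m

Treating each annulus and film as a series resistance:
R_carbon steel pipe wall = ln(99.4/95)/(2π×49.4×1) = 1.459×10^-4 K/W
R_polyurethane foam = ln(154.4/99.4)/(2π×0.0277×1) = 2.53 K/W
R_total = 2.531 K/W
Q = ΔT/R_total = 85/2.531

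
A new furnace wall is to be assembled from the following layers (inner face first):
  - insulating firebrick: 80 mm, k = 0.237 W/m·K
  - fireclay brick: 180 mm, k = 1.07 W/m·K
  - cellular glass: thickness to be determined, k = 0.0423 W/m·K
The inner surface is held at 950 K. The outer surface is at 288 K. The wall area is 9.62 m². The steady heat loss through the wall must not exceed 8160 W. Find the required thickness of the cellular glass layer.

L ≈ 11.6 mm

Model the wall as resistances in series:
R_insulating firebrick = L/(kA) = 0.08/(0.237×9.62) = 0.03509 K/W
R_fireclay brick = L/(kA) = 0.18/(1.07×9.62) = 0.01749 K/W
Sum of the known resistances R_other = 0.05258 K/W
Required total resistance R_tot = ΔT/Q_allow = 662/8160 = 0.08113 K/W
R_cellular glass = R_tot − R_other = 0.02855 K/W
L = R·k·A = 0.02855×0.0423×9.62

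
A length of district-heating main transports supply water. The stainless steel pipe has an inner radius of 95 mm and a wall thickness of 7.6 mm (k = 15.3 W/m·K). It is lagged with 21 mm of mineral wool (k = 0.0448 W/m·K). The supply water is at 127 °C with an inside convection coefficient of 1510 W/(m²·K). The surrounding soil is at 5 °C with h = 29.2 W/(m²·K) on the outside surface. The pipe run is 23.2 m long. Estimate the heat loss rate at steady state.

Q ≈ 4000 W

Cylindrical conduction, so R = ln(r₂/r₁)/(2πkL) per layer, in series:
R_inner film = 1/(h_i·2πr₁L) = 1/(1510×2π×0.095×23.2) = 4.782×10^-5 K/W
R_stainless steel pipe wall = ln(102.6/95)/(2π×15.3×23.2) = 3.451×10^-5 K/W
R_mineral wool = ln(123.6/102.6)/(2π×0.0448×23.2) = 0.02851 K/W
R_outer film = 1/(h_o·2πr_oL) = 1/(29.2×2π×0.1236×23.2) = 0.001901 K/W
R_total = 0.0305 K/W
Q = ΔT/R_total = 122/0.0305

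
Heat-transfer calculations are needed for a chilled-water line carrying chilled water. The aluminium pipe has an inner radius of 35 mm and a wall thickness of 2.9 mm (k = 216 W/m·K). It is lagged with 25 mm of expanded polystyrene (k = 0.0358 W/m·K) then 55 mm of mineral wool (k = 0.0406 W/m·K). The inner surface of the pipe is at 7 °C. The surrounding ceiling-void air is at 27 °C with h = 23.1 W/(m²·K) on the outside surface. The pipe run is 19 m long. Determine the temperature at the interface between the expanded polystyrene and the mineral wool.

Radial resistances (cylindrical: R_cond = ln(r_o/r_i)/(2πkL), R_conv = 1/(h·2πrL)):
R_aluminium pipe wall = ln(37.9/35)/(2π×216×19) = 3.087×10^-6 K/W
R_expanded polystyrene = ln(62.9/37.9)/(2π×0.0358×19) = 0.1185 K/W
R_mineral wool = ln(117.9/62.9)/(2π×0.0406×19) = 0.1296 K/W
R_outer film = 1/(h_o·2πr_oL) = 1/(23.1×2π×0.1179×19) = 0.003076 K/W
R_total = 0.2512 K/W
Q = ΔT/R_total = 20/0.2512
Q = 79.6 W
T_interface = T_inner + Q·ΣR(inner→interface) = 7 + 79.6×0.1185

T ≈ 16.4 °C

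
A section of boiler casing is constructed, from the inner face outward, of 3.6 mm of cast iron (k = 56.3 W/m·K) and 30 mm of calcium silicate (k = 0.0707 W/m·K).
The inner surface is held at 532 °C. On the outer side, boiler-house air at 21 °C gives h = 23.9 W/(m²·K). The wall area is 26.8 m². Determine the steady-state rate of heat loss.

Q ≈ 29400 W

Using the resistance-network approach (series):
R_cast iron = L/(kA) = 0.0036/(56.3×26.8) = 2.386×10^-6 K/W
R_calcium silicate = L/(kA) = 0.03/(0.0707×26.8) = 0.01583 K/W
R_outer film = 1/(h_o·A) = 1/(23.9×26.8) = 0.001561 K/W
R_total = 0.0174 K/W
Q = ΔT / R_total = 511 / 0.0174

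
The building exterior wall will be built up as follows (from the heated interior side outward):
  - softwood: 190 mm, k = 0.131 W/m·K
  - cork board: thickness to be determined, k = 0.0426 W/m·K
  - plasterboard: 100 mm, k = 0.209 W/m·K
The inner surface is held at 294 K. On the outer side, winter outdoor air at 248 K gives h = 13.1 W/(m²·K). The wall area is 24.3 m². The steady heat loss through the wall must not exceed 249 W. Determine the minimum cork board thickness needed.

Model the wall as resistances in series:
R_softwood = L/(kA) = 0.19/(0.131×24.3) = 0.05969 K/W
R_plasterboard = L/(kA) = 0.1/(0.209×24.3) = 0.01969 K/W
R_outer film = 1/(h_o·A) = 1/(13.1×24.3) = 0.003141 K/W
Sum of the known resistances R_other = 0.08252 K/W
Required total resistance R_tot = ΔT/Q_allow = 46/249 = 0.1847 K/W
R_cork board = R_tot − R_other = 0.1022 K/W
L = R·k·A = 0.1022×0.0426×24.3

L ≈ 106 mm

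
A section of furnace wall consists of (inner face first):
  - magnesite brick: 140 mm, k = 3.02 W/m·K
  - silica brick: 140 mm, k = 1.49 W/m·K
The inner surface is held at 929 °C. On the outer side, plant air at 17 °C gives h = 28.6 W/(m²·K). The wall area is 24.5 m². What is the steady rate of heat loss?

Q ≈ 127000 W

Model the wall as resistances in series:
R_magnesite brick = L/(kA) = 0.14/(3.02×24.5) = 0.001892 K/W
R_silica brick = L/(kA) = 0.14/(1.49×24.5) = 0.003835 K/W
R_outer film = 1/(h_o·A) = 1/(28.6×24.5) = 0.001427 K/W
R_total = 0.007154 K/W
Q = ΔT / R_total = 912 / 0.007154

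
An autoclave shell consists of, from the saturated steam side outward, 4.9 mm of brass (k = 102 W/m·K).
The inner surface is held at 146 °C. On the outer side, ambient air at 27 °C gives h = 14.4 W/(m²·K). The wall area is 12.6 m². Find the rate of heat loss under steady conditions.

Series thermal resistances:
R_brass = L/(kA) = 0.0049/(102×12.6) = 3.813×10^-6 K/W
R_outer film = 1/(h_o·A) = 1/(14.4×12.6) = 0.005511 K/W
R_total = 0.005515 K/W
Q = ΔT / R_total = 119 / 0.005515

Q ≈ 21600 W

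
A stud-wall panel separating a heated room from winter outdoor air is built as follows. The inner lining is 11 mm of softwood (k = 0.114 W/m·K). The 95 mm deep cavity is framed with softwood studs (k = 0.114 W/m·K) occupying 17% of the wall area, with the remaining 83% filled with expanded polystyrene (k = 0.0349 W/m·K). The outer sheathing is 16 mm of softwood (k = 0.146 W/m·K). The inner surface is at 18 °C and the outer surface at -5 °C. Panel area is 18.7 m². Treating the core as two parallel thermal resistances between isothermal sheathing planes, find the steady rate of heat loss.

Sheathing layers in series; stud and cavity paths in parallel between them.
R_inner = 0.011/(0.114×18.7) = 0.00516 K/W
R_stud  = 0.095/(0.114×0.17×18.7) = 0.2621 K/W
R_cav   = 0.095/(0.0349×0.83×18.7) = 0.1754 K/W
1/R_core = 1/R_stud + 1/R_cav → R_core = 0.1051 K/W
R_outer = 0.016/(0.146×18.7) = 0.00586 K/W
R_total = 0.1161 K/W
Q = ΔT/R_total = 23/0.1161

Q ≈ 198 W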